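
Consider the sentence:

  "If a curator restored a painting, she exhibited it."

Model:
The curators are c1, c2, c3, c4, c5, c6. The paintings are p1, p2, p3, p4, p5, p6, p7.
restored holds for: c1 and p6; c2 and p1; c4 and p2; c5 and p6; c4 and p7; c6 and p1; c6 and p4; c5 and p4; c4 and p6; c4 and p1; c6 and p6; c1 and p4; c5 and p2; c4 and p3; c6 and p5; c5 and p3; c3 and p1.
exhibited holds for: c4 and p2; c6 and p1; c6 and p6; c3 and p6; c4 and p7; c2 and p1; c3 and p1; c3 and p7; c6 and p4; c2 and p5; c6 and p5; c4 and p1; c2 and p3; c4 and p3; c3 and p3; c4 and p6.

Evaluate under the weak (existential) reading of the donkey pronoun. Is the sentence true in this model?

"it" takes "a painting" as antecedent — a donkey pronoun bound across the clause boundary.
Weak reading: every curator c with some restored-painting has at least one restored-painting p such that exhibited(c,p).
Per curator: c1:✗  c2:✓  c3:✓  c4:✓  c5:✗  c6:✓
c1 has no witness among its restored-paintings.

False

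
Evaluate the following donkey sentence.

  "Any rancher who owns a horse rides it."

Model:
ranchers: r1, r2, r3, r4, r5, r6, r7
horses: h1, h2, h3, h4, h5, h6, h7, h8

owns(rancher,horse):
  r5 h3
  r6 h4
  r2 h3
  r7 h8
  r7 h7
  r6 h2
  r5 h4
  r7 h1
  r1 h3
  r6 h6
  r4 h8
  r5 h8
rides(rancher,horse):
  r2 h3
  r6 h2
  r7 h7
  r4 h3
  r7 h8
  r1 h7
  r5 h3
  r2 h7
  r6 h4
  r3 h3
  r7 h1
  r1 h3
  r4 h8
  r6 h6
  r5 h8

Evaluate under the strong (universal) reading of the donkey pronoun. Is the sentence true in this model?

"it" takes "a horse" as antecedent — a donkey pronoun bound across the clause boundary.
Strong reading: for every (r,h) with owns(r,h), rides(r,h).
Restrictor pairs: (r1,h3) ✓  (r2,h3) ✓  (r4,h8) ✓  (r5,h3) ✓  (r5,h4) ✗  (r5,h8) ✓  (r6,h2) ✓  (r6,h4) ✓  (r6,h6) ✓  (r7,h1) ✓  (r7,h7) ✓  (r7,h8) ✓
Counterexample: (r5,h4) is in owns but fails the scope.

False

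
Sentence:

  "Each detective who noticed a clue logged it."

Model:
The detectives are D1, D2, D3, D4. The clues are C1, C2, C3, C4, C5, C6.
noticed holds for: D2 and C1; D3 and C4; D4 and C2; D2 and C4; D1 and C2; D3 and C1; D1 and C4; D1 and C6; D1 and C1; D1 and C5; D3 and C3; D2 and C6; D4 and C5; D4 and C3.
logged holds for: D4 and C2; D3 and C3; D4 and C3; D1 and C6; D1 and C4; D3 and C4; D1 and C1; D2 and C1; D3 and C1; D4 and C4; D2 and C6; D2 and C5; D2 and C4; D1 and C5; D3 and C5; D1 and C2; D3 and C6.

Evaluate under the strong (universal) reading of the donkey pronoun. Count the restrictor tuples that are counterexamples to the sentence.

"it" takes "a clue" as antecedent — a donkey pronoun bound across the clause boundary.
Strong reading: for every (d,c) with noticed(d,c), logged(d,c).
Restrictor pairs: (D1,C1) ✓  (D1,C2) ✓  (D1,C4) ✓  (D1,C5) ✓  (D1,C6) ✓  (D2,C1) ✓  (D2,C4) ✓  (D2,C6) ✓  (D3,C1) ✓  (D3,C3) ✓  (D3,C4) ✓  (D4,C2) ✓  (D4,C3) ✓  (D4,C5) ✗
Counterexamples (restrictor pairs failing the scope): 1.

1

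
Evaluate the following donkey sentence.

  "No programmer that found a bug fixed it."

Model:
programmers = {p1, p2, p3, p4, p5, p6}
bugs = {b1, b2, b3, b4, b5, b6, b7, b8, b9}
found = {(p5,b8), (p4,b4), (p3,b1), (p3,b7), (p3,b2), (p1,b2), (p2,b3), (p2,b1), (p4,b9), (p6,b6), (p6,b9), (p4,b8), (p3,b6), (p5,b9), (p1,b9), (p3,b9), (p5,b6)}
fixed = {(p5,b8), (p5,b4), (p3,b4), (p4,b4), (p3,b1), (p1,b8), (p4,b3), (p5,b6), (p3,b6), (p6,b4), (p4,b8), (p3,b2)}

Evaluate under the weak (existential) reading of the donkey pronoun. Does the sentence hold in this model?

"it" takes "a bug" as antecedent — a donkey pronoun bound across the clause boundary.
Truth condition: for no (p,b) with found(p,b) does fixed(p,b) hold.
Restrictor pairs — does the scope hold? (p1,b2):fails  (p1,b9):fails  (p2,b1):fails  (p2,b3):fails  (p3,b1):holds  (p3,b2):holds  (p3,b6):holds  (p3,b7):fails  (p3,b9):fails  (p4,b4):holds  (p4,b8):holds  (p4,b9):fails  (p5,b6):holds  (p5,b8):holds  (p5,b9):fails  (p6,b6):fails  (p6,b9):fails
Scope holds for 7 pair(s), so the sentence is false.

False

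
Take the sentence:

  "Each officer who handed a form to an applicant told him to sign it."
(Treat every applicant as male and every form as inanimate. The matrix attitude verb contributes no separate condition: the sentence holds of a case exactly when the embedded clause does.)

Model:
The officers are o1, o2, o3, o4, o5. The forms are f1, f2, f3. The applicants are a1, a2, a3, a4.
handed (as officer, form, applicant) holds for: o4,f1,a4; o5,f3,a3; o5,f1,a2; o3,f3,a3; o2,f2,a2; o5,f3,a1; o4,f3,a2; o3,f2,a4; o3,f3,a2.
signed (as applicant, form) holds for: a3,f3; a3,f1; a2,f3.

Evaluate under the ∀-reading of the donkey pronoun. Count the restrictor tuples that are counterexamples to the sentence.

"him" takes "an applicant" as antecedent and "it" takes "a form"; both are donkey pronouns co-varying with the restrictor.
Strong reading: for every (o,f,a) with handed(o,f,a), signed(a,f).
Restrictor triples: (o2,f2,a2)→signed(a2,f2) ✗  (o3,f2,a4)→signed(a4,f2) ✗  (o3,f3,a2)→signed(a2,f3) ✓  (o3,f3,a3)→signed(a3,f3) ✓  (o4,f1,a4)→signed(a4,f1) ✗  (o4,f3,a2)→signed(a2,f3) ✓  (o5,f1,a2)→signed(a2,f1) ✗  (o5,f3,a1)→signed(a1,f3) ✗  (o5,f3,a3)→signed(a3,f3) ✓
Counterexamples (restrictor triples failing the scope): 5.

5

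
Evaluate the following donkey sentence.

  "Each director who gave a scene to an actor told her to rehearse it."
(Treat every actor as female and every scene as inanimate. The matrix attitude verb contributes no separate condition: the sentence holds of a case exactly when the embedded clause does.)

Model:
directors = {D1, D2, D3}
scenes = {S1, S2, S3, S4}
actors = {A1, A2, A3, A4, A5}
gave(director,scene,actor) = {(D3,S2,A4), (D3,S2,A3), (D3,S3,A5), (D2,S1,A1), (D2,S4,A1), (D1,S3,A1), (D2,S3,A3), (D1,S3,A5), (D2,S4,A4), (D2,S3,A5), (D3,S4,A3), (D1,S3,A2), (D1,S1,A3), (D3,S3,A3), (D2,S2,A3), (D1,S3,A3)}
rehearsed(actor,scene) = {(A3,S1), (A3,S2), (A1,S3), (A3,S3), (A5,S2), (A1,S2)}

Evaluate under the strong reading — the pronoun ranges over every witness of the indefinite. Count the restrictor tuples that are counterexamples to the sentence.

9

"her" takes "an actor" as antecedent and "it" takes "a scene"; both are donkey pronouns co-varying with the restrictor.
Strong reading: for every (d,s,a) with gave(d,s,a), rehearsed(a,s).
Restrictor triples: (D1,S1,A3)→rehearsed(A3,S1) ✓  (D1,S3,A1)→rehearsed(A1,S3) ✓  (D1,S3,A2)→rehearsed(A2,S3) ✗  (D1,S3,A3)→rehearsed(A3,S3) ✓  (D1,S3,A5)→rehearsed(A5,S3) ✗  (D2,S1,A1)→rehearsed(A1,S1) ✗  (D2,S2,A3)→rehearsed(A3,S2) ✓  (D2,S3,A3)→rehearsed(A3,S3) ✓  (D2,S3,A5)→rehearsed(A5,S3) ✗  (D2,S4,A1)→rehearsed(A1,S4) ✗  (D2,S4,A4)→rehearsed(A4,S4) ✗  (D3,S2,A3)→rehearsed(A3,S2) ✓  (D3,S2,A4)→rehearsed(A4,S2) ✗  (D3,S3,A3)→rehearsed(A3,S3) ✓  (D3,S3,A5)→rehearsed(A5,S3) ✗  (D3,S4,A3)→rehearsed(A3,S4) ✗
Counterexamples (restrictor triples failing the scope): 9.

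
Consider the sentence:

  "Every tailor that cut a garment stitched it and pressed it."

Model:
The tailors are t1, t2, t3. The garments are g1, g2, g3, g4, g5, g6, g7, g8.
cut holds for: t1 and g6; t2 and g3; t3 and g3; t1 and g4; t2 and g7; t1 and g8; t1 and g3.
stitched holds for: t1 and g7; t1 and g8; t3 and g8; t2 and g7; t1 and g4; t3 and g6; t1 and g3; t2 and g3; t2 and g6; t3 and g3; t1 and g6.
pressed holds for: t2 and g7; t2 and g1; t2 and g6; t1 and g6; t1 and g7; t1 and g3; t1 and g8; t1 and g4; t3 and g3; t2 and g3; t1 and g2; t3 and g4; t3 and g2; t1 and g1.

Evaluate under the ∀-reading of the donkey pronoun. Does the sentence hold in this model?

"it" takes "a garment" as antecedent — a donkey pronoun bound across the clause boundary.
Strong reading: for every (t,g) with cut(t,g), stitched(t,g) ∧ pressed(t,g).
Restrictor pairs: (t1,g3) ✓  (t1,g4) ✓  (t1,g6) ✓  (t1,g8) ✓  (t2,g3) ✓  (t2,g7) ✓  (t3,g3) ✓
Every restrictor pair satisfies the scope.

True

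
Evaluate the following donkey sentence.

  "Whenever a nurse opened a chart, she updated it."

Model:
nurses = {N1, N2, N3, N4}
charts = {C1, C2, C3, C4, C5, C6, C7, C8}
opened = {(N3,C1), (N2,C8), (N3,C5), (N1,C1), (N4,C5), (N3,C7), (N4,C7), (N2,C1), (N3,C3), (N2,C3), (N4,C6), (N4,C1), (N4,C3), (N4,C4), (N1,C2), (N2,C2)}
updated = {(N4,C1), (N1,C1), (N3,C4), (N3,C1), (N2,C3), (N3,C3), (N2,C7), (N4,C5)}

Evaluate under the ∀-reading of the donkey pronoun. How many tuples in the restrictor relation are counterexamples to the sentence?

10

"it" takes "a chart" as antecedent — a donkey pronoun bound across the clause boundary.
Strong reading: for every (n,c) with opened(n,c), updated(n,c).
Restrictor pairs: (N1,C1) ✓  (N1,C2) ✗  (N2,C1) ✗  (N2,C2) ✗  (N2,C3) ✓  (N2,C8) ✗  (N3,C1) ✓  (N3,C3) ✓  (N3,C5) ✗  (N3,C7) ✗  (N4,C1) ✓  (N4,C3) ✗  (N4,C4) ✗  (N4,C5) ✓  (N4,C6) ✗  (N4,C7) ✗
Counterexamples (restrictor pairs failing the scope): 10.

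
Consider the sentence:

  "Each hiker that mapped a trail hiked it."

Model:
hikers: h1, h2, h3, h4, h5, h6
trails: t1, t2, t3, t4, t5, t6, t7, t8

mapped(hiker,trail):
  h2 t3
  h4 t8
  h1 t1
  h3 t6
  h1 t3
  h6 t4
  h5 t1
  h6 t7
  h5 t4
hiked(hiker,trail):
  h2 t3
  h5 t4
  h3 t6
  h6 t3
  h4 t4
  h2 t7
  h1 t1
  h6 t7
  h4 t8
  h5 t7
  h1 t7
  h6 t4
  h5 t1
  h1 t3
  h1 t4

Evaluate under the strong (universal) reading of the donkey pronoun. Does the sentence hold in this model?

"it" takes "a trail" as antecedent — a donkey pronoun bound across the clause boundary.
Strong reading: for every (h,t) with mapped(h,t), hiked(h,t).
Restrictor pairs: (h1,t1) ✓  (h1,t3) ✓  (h2,t3) ✓  (h3,t6) ✓  (h4,t8) ✓  (h5,t1) ✓  (h5,t4) ✓  (h6,t4) ✓  (h6,t7) ✓
Every restrictor pair satisfies the scope.

True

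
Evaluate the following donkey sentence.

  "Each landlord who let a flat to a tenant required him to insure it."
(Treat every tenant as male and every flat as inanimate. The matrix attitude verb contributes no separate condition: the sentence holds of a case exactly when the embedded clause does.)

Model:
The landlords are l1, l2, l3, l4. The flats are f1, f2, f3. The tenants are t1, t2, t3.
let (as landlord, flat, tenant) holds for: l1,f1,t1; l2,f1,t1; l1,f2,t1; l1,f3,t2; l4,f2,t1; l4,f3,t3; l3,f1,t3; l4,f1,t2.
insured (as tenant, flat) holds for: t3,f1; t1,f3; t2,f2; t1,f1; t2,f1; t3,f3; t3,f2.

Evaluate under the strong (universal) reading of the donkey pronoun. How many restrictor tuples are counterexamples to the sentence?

3

"him" takes "a tenant" as antecedent and "it" takes "a flat"; both are donkey pronouns co-varying with the restrictor.
Strong reading: for every (l,f,t) with let(l,f,t), insured(t,f).
Restrictor triples: (l1,f1,t1)→insured(t1,f1) ✓  (l1,f2,t1)→insured(t1,f2) ✗  (l1,f3,t2)→insured(t2,f3) ✗  (l2,f1,t1)→insured(t1,f1) ✓  (l3,f1,t3)→insured(t3,f1) ✓  (l4,f1,t2)→insured(t2,f1) ✓  (l4,f2,t1)→insured(t1,f2) ✗  (l4,f3,t3)→insured(t3,f3) ✓
Counterexamples (restrictor triples failing the scope): 3.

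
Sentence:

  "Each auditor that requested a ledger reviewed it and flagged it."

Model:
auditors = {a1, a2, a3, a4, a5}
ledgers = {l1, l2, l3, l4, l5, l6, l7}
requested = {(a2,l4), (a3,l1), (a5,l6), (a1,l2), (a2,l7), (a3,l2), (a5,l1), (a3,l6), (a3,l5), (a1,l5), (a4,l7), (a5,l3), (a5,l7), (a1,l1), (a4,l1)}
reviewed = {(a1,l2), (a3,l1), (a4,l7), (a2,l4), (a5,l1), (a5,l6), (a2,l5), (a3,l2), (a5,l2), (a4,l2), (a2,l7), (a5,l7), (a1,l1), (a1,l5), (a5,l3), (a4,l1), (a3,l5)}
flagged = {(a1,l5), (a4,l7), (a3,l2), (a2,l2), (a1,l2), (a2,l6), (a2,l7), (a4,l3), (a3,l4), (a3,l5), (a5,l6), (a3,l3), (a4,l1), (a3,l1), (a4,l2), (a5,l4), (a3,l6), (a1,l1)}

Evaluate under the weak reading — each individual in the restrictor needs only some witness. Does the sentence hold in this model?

True

"it" takes "a ledger" as antecedent — a donkey pronoun bound across the clause boundary.
Weak reading: every auditor a with some requested-ledger has at least one requested-ledger l such that reviewed(a,l) ∧ flagged(a,l).
Per auditor: a1:✓  a2:✓  a3:✓  a4:✓  a5:✓
Every auditor in the restrictor has a witness.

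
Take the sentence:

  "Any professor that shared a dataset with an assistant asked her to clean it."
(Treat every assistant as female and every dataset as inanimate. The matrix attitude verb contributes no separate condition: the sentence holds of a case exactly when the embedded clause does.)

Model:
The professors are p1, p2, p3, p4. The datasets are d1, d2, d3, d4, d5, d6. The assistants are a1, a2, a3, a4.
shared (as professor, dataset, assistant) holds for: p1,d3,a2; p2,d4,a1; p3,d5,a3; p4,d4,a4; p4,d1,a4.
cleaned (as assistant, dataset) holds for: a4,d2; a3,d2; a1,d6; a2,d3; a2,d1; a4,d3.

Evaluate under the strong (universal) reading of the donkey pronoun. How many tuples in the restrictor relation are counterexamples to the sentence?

4

"her" takes "an assistant" as antecedent and "it" takes "a dataset"; both are donkey pronouns co-varying with the restrictor.
Strong reading: for every (p,d,a) with shared(p,d,a), cleaned(a,d).
Restrictor triples: (p1,d3,a2)→cleaned(a2,d3) ✓  (p2,d4,a1)→cleaned(a1,d4) ✗  (p3,d5,a3)→cleaned(a3,d5) ✗  (p4,d1,a4)→cleaned(a4,d1) ✗  (p4,d4,a4)→cleaned(a4,d4) ✗
Counterexamples (restrictor triples failing the scope): 4.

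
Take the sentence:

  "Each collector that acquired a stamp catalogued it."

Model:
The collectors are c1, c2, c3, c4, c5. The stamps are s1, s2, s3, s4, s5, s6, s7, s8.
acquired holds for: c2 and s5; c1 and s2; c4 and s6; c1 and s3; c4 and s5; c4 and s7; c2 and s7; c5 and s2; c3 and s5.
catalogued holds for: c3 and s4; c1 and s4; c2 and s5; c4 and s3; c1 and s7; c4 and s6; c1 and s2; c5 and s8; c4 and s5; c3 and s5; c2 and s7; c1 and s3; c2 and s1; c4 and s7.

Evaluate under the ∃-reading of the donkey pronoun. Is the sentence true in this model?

False

"it" takes "a stamp" as antecedent — a donkey pronoun bound across the clause boundary.
Weak reading: every collector c with some acquired-stamp has at least one acquired-stamp s such that catalogued(c,s).
Per collector: c1:✓  c2:✓  c3:✓  c4:✓  c5:✗
c5 has no witness among its acquired-stamps.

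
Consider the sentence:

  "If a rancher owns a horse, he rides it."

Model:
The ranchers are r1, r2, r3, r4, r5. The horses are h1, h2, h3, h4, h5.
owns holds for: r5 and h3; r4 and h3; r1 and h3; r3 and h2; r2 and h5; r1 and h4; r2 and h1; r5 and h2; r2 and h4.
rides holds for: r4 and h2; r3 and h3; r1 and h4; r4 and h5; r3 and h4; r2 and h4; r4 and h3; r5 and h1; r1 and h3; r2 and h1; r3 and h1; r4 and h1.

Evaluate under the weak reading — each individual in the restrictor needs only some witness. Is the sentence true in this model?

"it" takes "a horse" as antecedent — a donkey pronoun bound across the clause boundary.
Weak reading: every rancher r with some owns-horse has at least one owns-horse h such that rides(r,h).
Per rancher: r1:✓  r2:✓  r3:✗  r4:✓  r5:✗
r3 has no witness among its owns-horses.

False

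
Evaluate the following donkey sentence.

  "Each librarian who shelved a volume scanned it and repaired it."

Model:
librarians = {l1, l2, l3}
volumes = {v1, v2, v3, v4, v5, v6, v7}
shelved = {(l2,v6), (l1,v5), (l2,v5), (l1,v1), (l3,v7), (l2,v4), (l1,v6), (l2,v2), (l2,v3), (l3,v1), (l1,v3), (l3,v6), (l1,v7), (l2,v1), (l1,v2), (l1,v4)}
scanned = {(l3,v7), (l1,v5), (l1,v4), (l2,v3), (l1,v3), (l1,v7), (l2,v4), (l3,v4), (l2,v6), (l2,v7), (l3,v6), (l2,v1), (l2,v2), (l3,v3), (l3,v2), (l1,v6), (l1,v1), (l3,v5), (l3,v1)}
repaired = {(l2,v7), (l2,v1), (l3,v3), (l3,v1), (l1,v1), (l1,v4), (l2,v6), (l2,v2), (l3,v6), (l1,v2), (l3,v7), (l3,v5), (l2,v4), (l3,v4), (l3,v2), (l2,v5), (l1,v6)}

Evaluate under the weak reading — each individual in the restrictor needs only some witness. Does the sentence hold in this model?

True

"it" takes "a volume" as antecedent — a donkey pronoun bound across the clause boundary.
Weak reading: every librarian l with some shelved-volume has at least one shelved-volume v such that scanned(l,v) ∧ repaired(l,v).
Per librarian: l1:✓  l2:✓  l3:✓
Every librarian in the restrictor has a witness.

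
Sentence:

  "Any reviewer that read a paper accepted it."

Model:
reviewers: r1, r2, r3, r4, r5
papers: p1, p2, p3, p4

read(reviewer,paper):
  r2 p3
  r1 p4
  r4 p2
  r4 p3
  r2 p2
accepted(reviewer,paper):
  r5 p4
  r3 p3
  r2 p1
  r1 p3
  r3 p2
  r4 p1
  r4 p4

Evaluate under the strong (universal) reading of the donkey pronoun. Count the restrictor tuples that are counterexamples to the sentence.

"it" takes "a paper" as antecedent — a donkey pronoun bound across the clause boundary.
Strong reading: for every (r,p) with read(r,p), accepted(r,p).
Restrictor pairs: (r1,p4) ✗  (r2,p2) ✗  (r2,p3) ✗  (r4,p2) ✗  (r4,p3) ✗
Counterexamples (restrictor pairs failing the scope): 5.

5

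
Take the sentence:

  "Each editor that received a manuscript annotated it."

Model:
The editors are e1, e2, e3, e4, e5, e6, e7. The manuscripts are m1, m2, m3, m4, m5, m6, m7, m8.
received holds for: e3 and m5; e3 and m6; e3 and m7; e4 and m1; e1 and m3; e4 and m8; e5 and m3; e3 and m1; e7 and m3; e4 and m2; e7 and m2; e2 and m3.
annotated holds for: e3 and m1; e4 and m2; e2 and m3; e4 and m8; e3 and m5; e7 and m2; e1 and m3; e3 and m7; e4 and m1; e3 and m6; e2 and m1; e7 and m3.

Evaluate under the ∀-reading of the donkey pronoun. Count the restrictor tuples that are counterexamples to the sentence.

1

"it" takes "a manuscript" as antecedent — a donkey pronoun bound across the clause boundary.
Strong reading: for every (e,m) with received(e,m), annotated(e,m).
Restrictor pairs: (e1,m3) ✓  (e2,m3) ✓  (e3,m1) ✓  (e3,m5) ✓  (e3,m6) ✓  (e3,m7) ✓  (e4,m1) ✓  (e4,m2) ✓  (e4,m8) ✓  (e5,m3) ✗  (e7,m2) ✓  (e7,m3) ✓
Counterexamples (restrictor pairs failing the scope): 1.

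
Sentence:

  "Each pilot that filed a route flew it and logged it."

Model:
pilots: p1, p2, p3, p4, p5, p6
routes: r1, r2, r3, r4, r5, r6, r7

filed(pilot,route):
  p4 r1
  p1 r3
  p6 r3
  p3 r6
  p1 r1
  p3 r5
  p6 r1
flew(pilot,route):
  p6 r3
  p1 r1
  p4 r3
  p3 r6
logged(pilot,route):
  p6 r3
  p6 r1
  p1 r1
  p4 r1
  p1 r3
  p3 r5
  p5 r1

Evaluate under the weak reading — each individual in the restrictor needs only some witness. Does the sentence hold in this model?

"it" takes "a route" as antecedent — a donkey pronoun bound across the clause boundary.
Weak reading: every pilot p with some filed-route has at least one filed-route r such that flew(p,r) ∧ logged(p,r).
Per pilot: p1:✓  p3:✗  p4:✗  p6:✓
p3 has no witness among its filed-routes.

False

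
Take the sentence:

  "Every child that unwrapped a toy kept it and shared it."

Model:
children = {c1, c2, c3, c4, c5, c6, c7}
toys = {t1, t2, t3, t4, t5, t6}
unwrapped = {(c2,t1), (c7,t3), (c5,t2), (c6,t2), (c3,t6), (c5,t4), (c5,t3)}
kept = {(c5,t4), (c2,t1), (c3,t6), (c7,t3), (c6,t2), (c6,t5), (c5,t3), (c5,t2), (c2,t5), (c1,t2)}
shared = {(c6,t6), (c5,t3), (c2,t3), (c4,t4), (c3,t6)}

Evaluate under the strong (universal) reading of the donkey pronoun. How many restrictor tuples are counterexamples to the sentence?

"it" takes "a toy" as antecedent — a donkey pronoun bound across the clause boundary.
Strong reading: for every (c,t) with unwrapped(c,t), kept(c,t) ∧ shared(c,t).
Restrictor pairs: (c2,t1) ✗  (c3,t6) ✓  (c5,t2) ✗  (c5,t3) ✓  (c5,t4) ✗  (c6,t2) ✗  (c7,t3) ✗
Counterexamples (restrictor pairs failing the scope): 5.

5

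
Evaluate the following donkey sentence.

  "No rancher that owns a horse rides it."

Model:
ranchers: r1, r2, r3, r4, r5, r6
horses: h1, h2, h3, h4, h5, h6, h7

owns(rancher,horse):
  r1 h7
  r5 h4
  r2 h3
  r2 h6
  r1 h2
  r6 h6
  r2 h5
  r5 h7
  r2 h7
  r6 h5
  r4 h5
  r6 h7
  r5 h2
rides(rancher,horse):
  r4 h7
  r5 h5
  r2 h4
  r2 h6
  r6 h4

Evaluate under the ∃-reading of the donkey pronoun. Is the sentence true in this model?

False

"it" takes "a horse" as antecedent — a donkey pronoun bound across the clause boundary.
Truth condition: for no (r,h) with owns(r,h) does rides(r,h) hold.
Restrictor pairs — does the scope hold? (r1,h2):fails  (r1,h7):fails  (r2,h3):fails  (r2,h5):fails  (r2,h6):holds  (r2,h7):fails  (r4,h5):fails  (r5,h2):fails  (r5,h4):fails  (r5,h7):fails  (r6,h5):fails  (r6,h6):fails  (r6,h7):fails
Scope holds for 1 pair(s), so the sentence is false.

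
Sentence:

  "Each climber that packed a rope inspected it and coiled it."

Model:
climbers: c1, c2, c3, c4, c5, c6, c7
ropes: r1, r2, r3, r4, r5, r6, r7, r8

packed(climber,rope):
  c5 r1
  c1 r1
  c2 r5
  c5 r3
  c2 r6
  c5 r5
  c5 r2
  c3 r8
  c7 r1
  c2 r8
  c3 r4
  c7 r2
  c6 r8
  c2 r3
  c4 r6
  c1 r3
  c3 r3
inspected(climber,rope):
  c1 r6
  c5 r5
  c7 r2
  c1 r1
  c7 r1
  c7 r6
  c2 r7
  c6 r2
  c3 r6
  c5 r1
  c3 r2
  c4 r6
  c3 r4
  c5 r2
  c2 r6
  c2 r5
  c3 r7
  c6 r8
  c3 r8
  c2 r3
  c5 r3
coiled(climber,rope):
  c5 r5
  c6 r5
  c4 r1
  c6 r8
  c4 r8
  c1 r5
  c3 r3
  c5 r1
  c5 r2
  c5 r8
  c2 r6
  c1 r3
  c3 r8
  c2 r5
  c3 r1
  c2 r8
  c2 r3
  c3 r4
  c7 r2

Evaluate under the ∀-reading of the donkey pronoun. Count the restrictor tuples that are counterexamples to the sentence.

7

"it" takes "a rope" as antecedent — a donkey pronoun bound across the clause boundary.
Strong reading: for every (c,r) with packed(c,r), inspected(c,r) ∧ coiled(c,r).
Restrictor pairs: (c1,r1) ✗  (c1,r3) ✗  (c2,r3) ✓  (c2,r5) ✓  (c2,r6) ✓  (c2,r8) ✗  (c3,r3) ✗  (c3,r4) ✓  (c3,r8) ✓  (c4,r6) ✗  (c5,r1) ✓  (c5,r2) ✓  (c5,r3) ✗  (c5,r5) ✓  (c6,r8) ✓  (c7,r1) ✗  (c7,r2) ✓
Counterexamples (restrictor pairs failing the scope): 7.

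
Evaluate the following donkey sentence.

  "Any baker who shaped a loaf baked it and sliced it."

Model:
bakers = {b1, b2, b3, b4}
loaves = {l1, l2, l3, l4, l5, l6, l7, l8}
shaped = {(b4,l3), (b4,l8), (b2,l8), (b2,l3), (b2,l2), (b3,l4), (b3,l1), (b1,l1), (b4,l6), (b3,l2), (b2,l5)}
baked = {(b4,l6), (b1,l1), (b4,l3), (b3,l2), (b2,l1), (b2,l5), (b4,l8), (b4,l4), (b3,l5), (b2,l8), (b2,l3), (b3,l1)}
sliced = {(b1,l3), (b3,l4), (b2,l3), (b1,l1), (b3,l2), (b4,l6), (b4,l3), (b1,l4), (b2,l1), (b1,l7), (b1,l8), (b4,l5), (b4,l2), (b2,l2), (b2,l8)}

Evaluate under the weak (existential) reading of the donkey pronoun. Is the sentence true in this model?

True

"it" takes "a loaf" as antecedent — a donkey pronoun bound across the clause boundary.
Weak reading: every baker b with some shaped-loaf has at least one shaped-loaf l such that baked(b,l) ∧ sliced(b,l).
Per baker: b1:✓  b2:✓  b3:✓  b4:✓
Every baker in the restrictor has a witness.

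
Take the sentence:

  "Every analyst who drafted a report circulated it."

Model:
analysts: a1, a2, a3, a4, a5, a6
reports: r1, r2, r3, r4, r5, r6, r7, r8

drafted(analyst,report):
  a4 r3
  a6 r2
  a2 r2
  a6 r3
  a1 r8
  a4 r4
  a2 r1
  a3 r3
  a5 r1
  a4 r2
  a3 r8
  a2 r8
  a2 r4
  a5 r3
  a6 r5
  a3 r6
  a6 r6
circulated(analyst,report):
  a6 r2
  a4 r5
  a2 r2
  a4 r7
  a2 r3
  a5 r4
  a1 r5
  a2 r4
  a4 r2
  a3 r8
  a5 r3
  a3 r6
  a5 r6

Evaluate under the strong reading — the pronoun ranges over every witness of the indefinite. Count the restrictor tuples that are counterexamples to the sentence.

"it" takes "a report" as antecedent — a donkey pronoun bound across the clause boundary.
Strong reading: for every (a,r) with drafted(a,r), circulated(a,r).
Restrictor pairs: (a1,r8) ✗  (a2,r1) ✗  (a2,r2) ✓  (a2,r4) ✓  (a2,r8) ✗  (a3,r3) ✗  (a3,r6) ✓  (a3,r8) ✓  (a4,r2) ✓  (a4,r3) ✗  (a4,r4) ✗  (a5,r1) ✗  (a5,r3) ✓  (a6,r2) ✓  (a6,r3) ✗  (a6,r5) ✗  (a6,r6) ✗
Counterexamples (restrictor pairs failing the scope): 10.

10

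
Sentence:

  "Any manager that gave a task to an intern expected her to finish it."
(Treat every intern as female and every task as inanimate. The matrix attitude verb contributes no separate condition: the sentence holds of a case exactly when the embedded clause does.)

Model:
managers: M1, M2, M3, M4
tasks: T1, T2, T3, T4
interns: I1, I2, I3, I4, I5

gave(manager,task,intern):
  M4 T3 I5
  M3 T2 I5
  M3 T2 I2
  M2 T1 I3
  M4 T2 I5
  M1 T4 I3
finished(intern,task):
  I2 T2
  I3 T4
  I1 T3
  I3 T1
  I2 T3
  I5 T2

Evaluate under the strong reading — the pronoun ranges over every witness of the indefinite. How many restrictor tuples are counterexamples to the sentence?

"her" takes "an intern" as antecedent and "it" takes "a task"; both are donkey pronouns co-varying with the restrictor.
Strong reading: for every (m,t,i) with gave(m,t,i), finished(i,t).
Restrictor triples: (M1,T4,I3)→finished(I3,T4) ✓  (M2,T1,I3)→finished(I3,T1) ✓  (M3,T2,I2)→finished(I2,T2) ✓  (M3,T2,I5)→finished(I5,T2) ✓  (M4,T2,I5)→finished(I5,T2) ✓  (M4,T3,I5)→finished(I5,T3) ✗
Counterexamples (restrictor triples failing the scope): 1.

1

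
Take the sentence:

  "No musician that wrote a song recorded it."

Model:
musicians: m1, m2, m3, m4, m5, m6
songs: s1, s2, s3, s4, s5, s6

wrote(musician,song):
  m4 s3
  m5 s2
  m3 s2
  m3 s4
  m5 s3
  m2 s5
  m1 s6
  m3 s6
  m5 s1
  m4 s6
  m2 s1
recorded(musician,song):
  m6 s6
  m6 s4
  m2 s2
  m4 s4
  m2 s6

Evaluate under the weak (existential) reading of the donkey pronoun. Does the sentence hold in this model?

True

"it" takes "a song" as antecedent — a donkey pronoun bound across the clause boundary.
Truth condition: for no (m,s) with wrote(m,s) does recorded(m,s) hold.
Restrictor pairs — does the scope hold? (m1,s6):fails  (m2,s1):fails  (m2,s5):fails  (m3,s2):fails  (m3,s4):fails  (m3,s6):fails  (m4,s3):fails  (m4,s6):fails  (m5,s1):fails  (m5,s2):fails  (m5,s3):fails
Scope holds for no restrictor pair, so the sentence is true.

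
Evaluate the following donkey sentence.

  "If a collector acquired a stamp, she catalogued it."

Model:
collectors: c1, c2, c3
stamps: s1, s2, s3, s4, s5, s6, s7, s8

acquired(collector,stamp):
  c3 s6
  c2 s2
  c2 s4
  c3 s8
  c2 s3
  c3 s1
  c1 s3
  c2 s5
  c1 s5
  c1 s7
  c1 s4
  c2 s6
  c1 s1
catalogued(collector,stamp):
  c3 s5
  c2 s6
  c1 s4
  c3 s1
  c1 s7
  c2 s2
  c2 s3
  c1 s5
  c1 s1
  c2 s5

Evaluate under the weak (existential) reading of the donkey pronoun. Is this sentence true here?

"it" takes "a stamp" as antecedent — a donkey pronoun bound across the clause boundary.
Weak reading: every collector c with some acquired-stamp has at least one acquired-stamp s such that catalogued(c,s).
Per collector: c1:✓  c2:✓  c3:✓
Every collector in the restrictor has a witness.

True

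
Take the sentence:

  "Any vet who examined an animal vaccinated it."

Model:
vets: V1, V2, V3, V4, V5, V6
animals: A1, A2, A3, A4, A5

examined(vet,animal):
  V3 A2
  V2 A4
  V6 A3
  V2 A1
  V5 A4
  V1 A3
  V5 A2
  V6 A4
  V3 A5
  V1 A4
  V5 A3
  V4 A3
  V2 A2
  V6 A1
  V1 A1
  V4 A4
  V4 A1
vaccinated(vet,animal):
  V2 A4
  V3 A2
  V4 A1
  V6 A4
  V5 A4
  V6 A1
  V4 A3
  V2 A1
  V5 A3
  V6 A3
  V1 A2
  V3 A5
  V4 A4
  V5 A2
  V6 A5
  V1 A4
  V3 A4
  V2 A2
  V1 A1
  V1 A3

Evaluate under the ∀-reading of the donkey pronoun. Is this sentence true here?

"it" takes "an animal" as antecedent — a donkey pronoun bound across the clause boundary.
Strong reading: for every (v,a) with examined(v,a), vaccinated(v,a).
Restrictor pairs: (V1,A1) ✓  (V1,A3) ✓  (V1,A4) ✓  (V2,A1) ✓  (V2,A2) ✓  (V2,A4) ✓  (V3,A2) ✓  (V3,A5) ✓  (V4,A1) ✓  (V4,A3) ✓  (V4,A4) ✓  (V5,A2) ✓  (V5,A3) ✓  (V5,A4) ✓  (V6,A1) ✓  (V6,A3) ✓  (V6,A4) ✓
Every restrictor pair satisfies the scope.

True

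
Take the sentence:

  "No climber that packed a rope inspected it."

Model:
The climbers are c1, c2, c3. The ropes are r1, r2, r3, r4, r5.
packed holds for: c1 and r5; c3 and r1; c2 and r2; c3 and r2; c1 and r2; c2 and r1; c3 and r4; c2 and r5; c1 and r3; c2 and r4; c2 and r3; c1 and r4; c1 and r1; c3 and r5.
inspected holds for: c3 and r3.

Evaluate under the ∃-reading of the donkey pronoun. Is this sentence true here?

"it" takes "a rope" as antecedent — a donkey pronoun bound across the clause boundary.
Truth condition: for no (c,r) with packed(c,r) does inspected(c,r) hold.
Restrictor pairs — does the scope hold? (c1,r1):fails  (c1,r2):fails  (c1,r3):fails  (c1,r4):fails  (c1,r5):fails  (c2,r1):fails  (c2,r2):fails  (c2,r3):fails  (c2,r4):fails  (c2,r5):fails  (c3,r1):fails  (c3,r2):fails  (c3,r4):fails  (c3,r5):fails
Scope holds for no restrictor pair, so the sentence is true.

True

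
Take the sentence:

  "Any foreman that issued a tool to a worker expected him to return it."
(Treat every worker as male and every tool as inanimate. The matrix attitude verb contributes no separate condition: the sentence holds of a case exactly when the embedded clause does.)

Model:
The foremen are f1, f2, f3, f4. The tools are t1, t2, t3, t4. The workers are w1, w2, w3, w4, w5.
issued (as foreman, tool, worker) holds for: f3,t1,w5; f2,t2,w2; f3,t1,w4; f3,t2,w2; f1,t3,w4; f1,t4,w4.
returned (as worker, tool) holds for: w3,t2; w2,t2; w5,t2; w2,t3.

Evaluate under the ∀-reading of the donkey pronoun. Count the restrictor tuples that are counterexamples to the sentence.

"him" takes "a worker" as antecedent and "it" takes "a tool"; both are donkey pronouns co-varying with the restrictor.
Strong reading: for every (f,t,w) with issued(f,t,w), returned(w,t).
Restrictor triples: (f1,t3,w4)→returned(w4,t3) ✗  (f1,t4,w4)→returned(w4,t4) ✗  (f2,t2,w2)→returned(w2,t2) ✓  (f3,t1,w4)→returned(w4,t1) ✗  (f3,t1,w5)→returned(w5,t1) ✗  (f3,t2,w2)→returned(w2,t2) ✓
Counterexamples (restrictor triples failing the scope): 4.

4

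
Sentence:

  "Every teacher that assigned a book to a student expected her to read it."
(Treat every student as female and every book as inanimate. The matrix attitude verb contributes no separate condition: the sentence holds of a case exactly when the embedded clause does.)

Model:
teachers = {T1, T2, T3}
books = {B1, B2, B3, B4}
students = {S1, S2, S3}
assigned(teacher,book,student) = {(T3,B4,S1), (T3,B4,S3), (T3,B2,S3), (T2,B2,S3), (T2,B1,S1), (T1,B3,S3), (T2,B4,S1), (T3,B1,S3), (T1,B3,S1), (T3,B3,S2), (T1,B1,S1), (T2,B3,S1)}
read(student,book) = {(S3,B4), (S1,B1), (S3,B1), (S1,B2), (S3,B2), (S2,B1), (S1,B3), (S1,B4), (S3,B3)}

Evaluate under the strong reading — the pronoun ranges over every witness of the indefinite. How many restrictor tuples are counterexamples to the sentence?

1

"her" takes "a student" as antecedent and "it" takes "a book"; both are donkey pronouns co-varying with the restrictor.
Strong reading: for every (t,b,s) with assigned(t,b,s), read(s,b).
Restrictor triples: (T1,B1,S1)→read(S1,B1) ✓  (T1,B3,S1)→read(S1,B3) ✓  (T1,B3,S3)→read(S3,B3) ✓  (T2,B1,S1)→read(S1,B1) ✓  (T2,B2,S3)→read(S3,B2) ✓  (T2,B3,S1)→read(S1,B3) ✓  (T2,B4,S1)→read(S1,B4) ✓  (T3,B1,S3)→read(S3,B1) ✓  (T3,B2,S3)→read(S3,B2) ✓  (T3,B3,S2)→read(S2,B3) ✗  (T3,B4,S1)→read(S1,B4) ✓  (T3,B4,S3)→read(S3,B4) ✓
Counterexamples (restrictor triples failing the scope): 1.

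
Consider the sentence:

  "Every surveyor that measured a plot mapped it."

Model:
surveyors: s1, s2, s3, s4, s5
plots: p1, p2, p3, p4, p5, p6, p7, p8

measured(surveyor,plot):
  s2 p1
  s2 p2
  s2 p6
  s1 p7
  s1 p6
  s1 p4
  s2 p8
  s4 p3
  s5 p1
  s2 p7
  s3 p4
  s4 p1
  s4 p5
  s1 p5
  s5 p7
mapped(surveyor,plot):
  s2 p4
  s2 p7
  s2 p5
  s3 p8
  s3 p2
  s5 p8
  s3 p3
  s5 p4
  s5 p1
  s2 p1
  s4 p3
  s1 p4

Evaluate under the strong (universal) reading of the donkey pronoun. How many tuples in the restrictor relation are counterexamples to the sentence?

"it" takes "a plot" as antecedent — a donkey pronoun bound across the clause boundary.
Strong reading: for every (s,p) with measured(s,p), mapped(s,p).
Restrictor pairs: (s1,p4) ✓  (s1,p5) ✗  (s1,p6) ✗  (s1,p7) ✗  (s2,p1) ✓  (s2,p2) ✗  (s2,p6) ✗  (s2,p7) ✓  (s2,p8) ✗  (s3,p4) ✗  (s4,p1) ✗  (s4,p3) ✓  (s4,p5) ✗  (s5,p1) ✓  (s5,p7) ✗
Counterexamples (restrictor pairs failing the scope): 10.

10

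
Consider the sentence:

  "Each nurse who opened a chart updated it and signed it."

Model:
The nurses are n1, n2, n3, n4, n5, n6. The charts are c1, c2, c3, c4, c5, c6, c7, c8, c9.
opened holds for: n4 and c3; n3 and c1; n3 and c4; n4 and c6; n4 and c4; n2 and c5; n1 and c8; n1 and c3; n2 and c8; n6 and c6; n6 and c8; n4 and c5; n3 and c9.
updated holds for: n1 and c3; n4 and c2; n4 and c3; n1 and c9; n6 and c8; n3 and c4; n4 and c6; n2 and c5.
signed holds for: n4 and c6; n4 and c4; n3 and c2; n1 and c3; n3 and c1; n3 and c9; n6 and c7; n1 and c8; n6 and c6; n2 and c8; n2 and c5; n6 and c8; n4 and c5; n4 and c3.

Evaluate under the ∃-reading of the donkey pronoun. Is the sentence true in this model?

False

"it" takes "a chart" as antecedent — a donkey pronoun bound across the clause boundary.
Weak reading: every nurse n with some opened-chart has at least one opened-chart c such that updated(n,c) ∧ signed(n,c).
Per nurse: n1:✓  n2:✓  n3:✗  n4:✓  n6:✓
n3 has no witness among its opened-charts.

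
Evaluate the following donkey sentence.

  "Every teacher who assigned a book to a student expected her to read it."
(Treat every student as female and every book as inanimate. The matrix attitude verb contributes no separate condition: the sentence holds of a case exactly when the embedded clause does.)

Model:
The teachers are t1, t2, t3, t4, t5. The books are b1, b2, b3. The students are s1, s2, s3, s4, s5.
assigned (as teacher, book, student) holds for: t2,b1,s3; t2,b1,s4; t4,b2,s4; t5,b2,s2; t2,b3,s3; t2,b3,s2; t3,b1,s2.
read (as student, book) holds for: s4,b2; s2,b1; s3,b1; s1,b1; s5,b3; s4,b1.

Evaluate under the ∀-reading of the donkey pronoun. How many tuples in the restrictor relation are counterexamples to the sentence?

"her" takes "a student" as antecedent and "it" takes "a book"; both are donkey pronouns co-varying with the restrictor.
Strong reading: for every (t,b,s) with assigned(t,b,s), read(s,b).
Restrictor triples: (t2,b1,s3)→read(s3,b1) ✓  (t2,b1,s4)→read(s4,b1) ✓  (t2,b3,s2)→read(s2,b3) ✗  (t2,b3,s3)→read(s3,b3) ✗  (t3,b1,s2)→read(s2,b1) ✓  (t4,b2,s4)→read(s4,b2) ✓  (t5,b2,s2)→read(s2,b2) ✗
Counterexamples (restrictor triples failing the scope): 3.

3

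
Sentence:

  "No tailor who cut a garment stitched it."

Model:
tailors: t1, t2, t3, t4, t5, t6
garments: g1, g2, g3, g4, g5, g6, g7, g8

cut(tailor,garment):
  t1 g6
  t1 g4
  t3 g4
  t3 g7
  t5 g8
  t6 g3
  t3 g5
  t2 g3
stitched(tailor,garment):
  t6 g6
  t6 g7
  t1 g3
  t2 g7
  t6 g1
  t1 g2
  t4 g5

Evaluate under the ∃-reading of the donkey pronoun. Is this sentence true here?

True

"it" takes "a garment" as antecedent — a donkey pronoun bound across the clause boundary.
Truth condition: for no (t,g) with cut(t,g) does stitched(t,g) hold.
Restrictor pairs — does the scope hold? (t1,g4):fails  (t1,g6):fails  (t2,g3):fails  (t3,g4):fails  (t3,g5):fails  (t3,g7):fails  (t5,g8):fails  (t6,g3):fails
Scope holds for no restrictor pair, so the sentence is true.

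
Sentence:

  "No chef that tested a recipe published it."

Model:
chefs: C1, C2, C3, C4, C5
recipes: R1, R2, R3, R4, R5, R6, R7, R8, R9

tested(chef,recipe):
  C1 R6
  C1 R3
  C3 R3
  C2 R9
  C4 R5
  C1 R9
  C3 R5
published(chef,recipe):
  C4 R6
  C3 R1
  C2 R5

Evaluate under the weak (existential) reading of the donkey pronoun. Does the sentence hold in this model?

True

"it" takes "a recipe" as antecedent — a donkey pronoun bound across the clause boundary.
Truth condition: for no (c,r) with tested(c,r) does published(c,r) hold.
Restrictor pairs — does the scope hold? (C1,R3):fails  (C1,R6):fails  (C1,R9):fails  (C2,R9):fails  (C3,R3):fails  (C3,R5):fails  (C4,R5):fails
Scope holds for no restrictor pair, so the sentence is true.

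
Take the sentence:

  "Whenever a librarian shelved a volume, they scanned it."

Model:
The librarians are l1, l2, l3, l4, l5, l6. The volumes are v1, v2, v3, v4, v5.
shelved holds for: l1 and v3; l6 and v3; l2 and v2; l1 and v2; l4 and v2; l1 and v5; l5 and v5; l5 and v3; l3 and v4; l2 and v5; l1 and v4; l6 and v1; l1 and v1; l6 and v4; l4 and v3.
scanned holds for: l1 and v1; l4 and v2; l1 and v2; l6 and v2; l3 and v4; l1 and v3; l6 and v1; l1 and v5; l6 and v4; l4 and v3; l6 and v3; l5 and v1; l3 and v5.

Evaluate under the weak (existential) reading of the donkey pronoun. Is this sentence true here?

"it" takes "a volume" as antecedent — a donkey pronoun bound across the clause boundary.
Weak reading: every librarian l with some shelved-volume has at least one shelved-volume v such that scanned(l,v).
Per librarian: l1:✓  l2:✗  l3:✓  l4:✓  l5:✗  l6:✓
l2 has no witness among its shelved-volumes.

False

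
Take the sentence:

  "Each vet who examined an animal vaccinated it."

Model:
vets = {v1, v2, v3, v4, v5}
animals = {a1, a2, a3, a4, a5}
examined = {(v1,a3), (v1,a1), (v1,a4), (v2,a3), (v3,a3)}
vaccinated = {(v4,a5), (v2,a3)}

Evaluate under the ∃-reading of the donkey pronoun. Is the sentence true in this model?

"it" takes "an animal" as antecedent — a donkey pronoun bound across the clause boundary.
Weak reading: every vet v with some examined-animal has at least one examined-animal a such that vaccinated(v,a).
Per vet: v1:✗  v2:✓  v3:✗
v1 has no witness among its examined-animals.

False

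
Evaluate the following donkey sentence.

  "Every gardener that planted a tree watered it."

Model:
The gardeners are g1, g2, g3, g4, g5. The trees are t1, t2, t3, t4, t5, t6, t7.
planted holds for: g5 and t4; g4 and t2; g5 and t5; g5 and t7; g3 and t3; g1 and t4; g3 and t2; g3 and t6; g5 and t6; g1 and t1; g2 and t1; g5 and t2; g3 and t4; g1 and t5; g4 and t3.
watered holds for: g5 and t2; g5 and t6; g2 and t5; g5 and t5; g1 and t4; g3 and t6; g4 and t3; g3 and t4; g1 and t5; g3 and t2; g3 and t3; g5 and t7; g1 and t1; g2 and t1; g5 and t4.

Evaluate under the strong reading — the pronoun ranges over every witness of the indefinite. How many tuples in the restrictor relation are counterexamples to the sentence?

1

"it" takes "a tree" as antecedent — a donkey pronoun bound across the clause boundary.
Strong reading: for every (g,t) with planted(g,t), watered(g,t).
Restrictor pairs: (g1,t1) ✓  (g1,t4) ✓  (g1,t5) ✓  (g2,t1) ✓  (g3,t2) ✓  (g3,t3) ✓  (g3,t4) ✓  (g3,t6) ✓  (g4,t2) ✗  (g4,t3) ✓  (g5,t2) ✓  (g5,t4) ✓  (g5,t5) ✓  (g5,t6) ✓  (g5,t7) ✓
Counterexamples (restrictor pairs failing the scope): 1.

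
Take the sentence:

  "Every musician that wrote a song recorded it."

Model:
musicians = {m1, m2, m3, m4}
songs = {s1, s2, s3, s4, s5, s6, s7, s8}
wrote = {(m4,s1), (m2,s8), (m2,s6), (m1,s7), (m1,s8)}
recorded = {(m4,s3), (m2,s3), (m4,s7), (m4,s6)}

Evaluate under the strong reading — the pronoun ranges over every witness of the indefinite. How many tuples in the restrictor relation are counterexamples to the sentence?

"it" takes "a song" as antecedent — a donkey pronoun bound across the clause boundary.
Strong reading: for every (m,s) with wrote(m,s), recorded(m,s).
Restrictor pairs: (m1,s7) ✗  (m1,s8) ✗  (m2,s6) ✗  (m2,s8) ✗  (m4,s1) ✗
Counterexamples (restrictor pairs failing the scope): 5.

5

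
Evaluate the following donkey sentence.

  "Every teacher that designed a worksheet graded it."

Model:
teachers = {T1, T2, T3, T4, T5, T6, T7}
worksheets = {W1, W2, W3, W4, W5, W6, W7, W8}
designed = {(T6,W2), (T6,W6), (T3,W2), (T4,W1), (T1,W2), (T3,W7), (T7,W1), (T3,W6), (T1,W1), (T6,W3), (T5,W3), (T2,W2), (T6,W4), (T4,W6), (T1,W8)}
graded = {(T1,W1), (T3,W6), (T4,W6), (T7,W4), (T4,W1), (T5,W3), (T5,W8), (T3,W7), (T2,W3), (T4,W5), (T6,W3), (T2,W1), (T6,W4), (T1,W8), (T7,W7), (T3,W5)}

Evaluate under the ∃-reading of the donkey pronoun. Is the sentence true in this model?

"it" takes "a worksheet" as antecedent — a donkey pronoun bound across the clause boundary.
Weak reading: every teacher t with some designed-worksheet has at least one designed-worksheet w such that graded(t,w).
Per teacher: T1:✓  T2:✗  T3:✓  T4:✓  T5:✓  T6:✓  T7:✗
T2 has no witness among its designed-worksheets.

False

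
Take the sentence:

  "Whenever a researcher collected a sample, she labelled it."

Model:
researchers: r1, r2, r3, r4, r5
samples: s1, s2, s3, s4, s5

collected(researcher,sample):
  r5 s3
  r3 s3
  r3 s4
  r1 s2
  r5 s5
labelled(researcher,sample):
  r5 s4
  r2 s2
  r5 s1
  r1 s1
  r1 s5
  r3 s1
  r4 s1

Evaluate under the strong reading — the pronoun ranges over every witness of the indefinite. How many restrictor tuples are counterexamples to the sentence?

"it" takes "a sample" as antecedent — a donkey pronoun bound across the clause boundary.
Strong reading: for every (r,s) with collected(r,s), labelled(r,s).
Restrictor pairs: (r1,s2) ✗  (r3,s3) ✗  (r3,s4) ✗  (r5,s3) ✗  (r5,s5) ✗
Counterexamples (restrictor pairs failing the scope): 5.

5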